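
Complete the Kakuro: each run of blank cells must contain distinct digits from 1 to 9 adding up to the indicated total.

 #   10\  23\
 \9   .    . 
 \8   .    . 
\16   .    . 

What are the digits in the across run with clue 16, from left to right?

16 in 2 cells must be {7,9}; 23 in 3 cells must be {6,8,9}.
The 8 across and the 23 down share only 6, so R2C2 = 6.
The 16 across and the 10 down share only 7, so R3C1 = 7.
R3C2 = 16 − 7 = 9 completes the 16 across.
R1C2 = 23 − 15 = 8 completes the 23 down.
R2C1 = 8 − 6 = 2 completes the 8 across.
R1C1 = 9 − 8 = 1 completes the 9 across.

7, 9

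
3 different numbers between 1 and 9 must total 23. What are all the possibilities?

{6,8,9}

3 distinct digits from 1–9 sum between 6 and 24.
Only one set works: {6,8,9}.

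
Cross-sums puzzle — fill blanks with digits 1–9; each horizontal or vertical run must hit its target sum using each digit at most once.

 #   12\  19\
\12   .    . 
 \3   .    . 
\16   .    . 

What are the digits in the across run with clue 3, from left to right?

3 in 2 cells must be {1,2}; 16 in 2 cells must be {7,9}.
The 3 across and the 19 down share only 2, so R2C2 = 2.
Given what's placed, R3C2 must be 9 to fit the 16 across and 19 down.
R1C2 = 19 − 11 = 8 completes the 19 down.
R2C1 = 3 − 2 = 1 completes the 3 across.
R3C1 = 16 − 9 = 7 completes the 16 across.
R1C1 = 12 − 8 = 4 completes the 12 across.

1 2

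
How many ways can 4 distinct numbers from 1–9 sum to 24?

4 distinct digits from 1–9 sum between 10 and 30.

8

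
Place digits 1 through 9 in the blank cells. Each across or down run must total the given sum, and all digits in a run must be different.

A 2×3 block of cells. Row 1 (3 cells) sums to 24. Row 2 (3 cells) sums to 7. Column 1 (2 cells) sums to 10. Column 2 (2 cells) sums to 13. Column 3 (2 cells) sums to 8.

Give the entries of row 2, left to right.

2 4 1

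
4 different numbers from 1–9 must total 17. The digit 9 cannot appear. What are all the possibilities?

4 distinct digits from 1–9 sum between 10 and 30.
Dropping sets that contain 9.

{1,2,6,8}; {1,3,5,8}; {1,3,6,7}; {1,4,5,7}; {2,3,4,8}; {2,3,5,7}; {2,4,5,6}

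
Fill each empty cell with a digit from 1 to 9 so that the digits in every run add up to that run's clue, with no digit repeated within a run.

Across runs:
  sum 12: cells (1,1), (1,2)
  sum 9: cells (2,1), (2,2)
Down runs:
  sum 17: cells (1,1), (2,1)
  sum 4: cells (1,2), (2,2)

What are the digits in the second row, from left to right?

8 1

17 in 2 cells must be {8,9}; 4 in 2 cells must be {1,3}.
The 12 across and the 4 down share only 3, so (1,2) = 3.
The 9 across and the 17 down share only 8, so (2,1) = 8.
(2,2) = 9 − 8 = 1 completes the 9 across.
(1,1) = 12 − 3 = 9 completes the 12 across.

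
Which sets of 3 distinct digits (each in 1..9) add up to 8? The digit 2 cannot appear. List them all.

{1,3,4}

3 distinct digits from 1–9 sum between 6 and 24.
Dropping sets that contain 2.
Only one set works: {1,3,4}.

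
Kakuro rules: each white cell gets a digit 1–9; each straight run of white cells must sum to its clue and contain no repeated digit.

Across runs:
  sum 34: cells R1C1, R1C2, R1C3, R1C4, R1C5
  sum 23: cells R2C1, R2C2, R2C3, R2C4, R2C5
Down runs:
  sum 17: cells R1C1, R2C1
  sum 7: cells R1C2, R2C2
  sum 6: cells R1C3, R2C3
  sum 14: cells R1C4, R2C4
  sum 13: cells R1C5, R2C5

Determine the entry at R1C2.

34 in 5 cells must be {4,6,7,8,9}; 17 in 2 cells must be {8,9}.
Only 4 fits R1C3 under both its across sum 34 and down sum 6.
R2C3 = 6 − 4 = 2 completes the 6 down.
Given what's placed, R1C2 must be 6 to fit the 34 across and 7 down.

6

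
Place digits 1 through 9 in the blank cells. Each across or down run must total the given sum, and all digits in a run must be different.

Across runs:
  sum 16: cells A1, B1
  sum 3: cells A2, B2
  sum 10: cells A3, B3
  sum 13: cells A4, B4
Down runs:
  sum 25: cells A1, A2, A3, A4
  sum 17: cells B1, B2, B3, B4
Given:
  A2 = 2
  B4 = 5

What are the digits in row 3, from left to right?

16 in 2 cells must be {7,9}; 3 in 2 cells must be {1,2}.
Given what's placed, A1 must be 9 to fit the 16 across and 25 down.
B1 = 16 − 9 = 7 completes the 16 across.
B2 = 3 − 2 = 1 completes the 3 across.
B3 = 17 − 13 = 4 completes the 17 down.
A4 = 13 − 5 = 8 completes the 13 across.
A3 = 10 − 4 = 6 completes the 10 across.

6 4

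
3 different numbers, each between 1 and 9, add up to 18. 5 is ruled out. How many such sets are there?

5

3 distinct digits from 1–9 sum between 6 and 24.
Dropping sets that contain 5.
Enumerating: {1,8,9}, {2,7,9}, {3,6,9}, {3,7,8}, {4,6,8}.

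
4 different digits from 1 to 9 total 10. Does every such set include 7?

The only way to make 10 from 4 distinct digits is {1,2,3,4}, which does not contain 7.

No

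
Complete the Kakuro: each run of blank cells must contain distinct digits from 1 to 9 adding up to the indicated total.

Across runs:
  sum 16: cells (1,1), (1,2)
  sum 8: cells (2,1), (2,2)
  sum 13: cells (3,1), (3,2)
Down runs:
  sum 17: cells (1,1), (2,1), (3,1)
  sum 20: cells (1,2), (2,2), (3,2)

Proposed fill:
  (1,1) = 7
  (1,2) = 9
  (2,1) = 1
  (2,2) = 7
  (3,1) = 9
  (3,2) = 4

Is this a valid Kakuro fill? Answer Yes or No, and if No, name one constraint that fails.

Yes

Across: 7+9=16; 1+7=8; 9+4=13. Down: 7+1+9=17; 9+7+4=20. No digit repeats within any run.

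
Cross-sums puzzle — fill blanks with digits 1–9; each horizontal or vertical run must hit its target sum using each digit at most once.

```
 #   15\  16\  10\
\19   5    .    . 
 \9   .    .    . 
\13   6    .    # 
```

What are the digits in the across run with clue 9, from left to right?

R2C1 = 15 − 11 = 4 completes the 15 down.
R3C2 = 13 − 6 = 7 completes the 13 across.
Given what's placed, R2C2 must be 3 to fit the 9 across and 16 down.
R2C3 = 9 − 7 = 2 completes the 9 across.
R1C2 = 16 − 10 = 6 completes the 16 down.
R1C3 = 19 − 11 = 8 completes the 19 across.

4, 3, 2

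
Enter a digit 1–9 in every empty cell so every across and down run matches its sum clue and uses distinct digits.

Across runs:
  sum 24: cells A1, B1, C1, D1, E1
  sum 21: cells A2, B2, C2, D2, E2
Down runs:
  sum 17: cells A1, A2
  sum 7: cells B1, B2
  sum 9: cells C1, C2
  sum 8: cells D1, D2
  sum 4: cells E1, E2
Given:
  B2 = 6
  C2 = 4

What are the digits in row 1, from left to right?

17 in 2 cells must be {8,9}; 4 in 2 cells must be {1,3}.
B1 = 7 − 6 = 1 completes the 7 down.
C1 = 9 − 4 = 5 completes the 9 down.
Given what's placed, E1 must be 3 to fit the 24 across and 4 down.
A2 = 8: the only remaining digit allowed by both the 21 across and the 17 down.
E2 = 4 − 3 = 1 completes the 4 down.
A1 = 17 − 8 = 9 completes the 17 down.
D1 = 24 − 18 = 6 completes the 24 across.

9, 1, 5, 6, 3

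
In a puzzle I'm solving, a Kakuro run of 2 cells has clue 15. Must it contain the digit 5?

No

Counterexample: {6,9} sums to 15 without using 5.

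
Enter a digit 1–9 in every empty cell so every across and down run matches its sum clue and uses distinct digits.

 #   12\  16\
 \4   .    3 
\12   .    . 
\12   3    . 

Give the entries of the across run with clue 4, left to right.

1, 3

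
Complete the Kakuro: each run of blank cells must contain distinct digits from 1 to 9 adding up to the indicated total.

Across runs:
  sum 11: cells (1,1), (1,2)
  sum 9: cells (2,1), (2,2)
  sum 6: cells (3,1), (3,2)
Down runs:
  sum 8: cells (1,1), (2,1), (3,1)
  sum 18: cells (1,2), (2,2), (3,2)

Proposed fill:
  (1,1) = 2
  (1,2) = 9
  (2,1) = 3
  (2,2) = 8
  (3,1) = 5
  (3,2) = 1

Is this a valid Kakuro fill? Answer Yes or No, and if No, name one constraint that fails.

No — the down run (1,1)–(3,1) sums to 10, not 8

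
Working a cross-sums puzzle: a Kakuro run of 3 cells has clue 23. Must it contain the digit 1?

No

The only way to make 23 from 3 distinct digits is {6,8,9}, which does not contain 1.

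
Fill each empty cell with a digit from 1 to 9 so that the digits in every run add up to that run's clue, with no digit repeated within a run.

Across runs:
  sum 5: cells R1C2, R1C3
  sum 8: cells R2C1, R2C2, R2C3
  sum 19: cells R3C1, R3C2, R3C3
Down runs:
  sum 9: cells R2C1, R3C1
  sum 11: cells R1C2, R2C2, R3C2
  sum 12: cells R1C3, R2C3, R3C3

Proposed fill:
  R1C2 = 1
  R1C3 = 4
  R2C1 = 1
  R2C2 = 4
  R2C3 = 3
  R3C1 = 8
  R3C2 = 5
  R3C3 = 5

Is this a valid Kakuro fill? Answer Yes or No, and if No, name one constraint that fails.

No — the down run R1C2–R3C2 sums to 10, not 11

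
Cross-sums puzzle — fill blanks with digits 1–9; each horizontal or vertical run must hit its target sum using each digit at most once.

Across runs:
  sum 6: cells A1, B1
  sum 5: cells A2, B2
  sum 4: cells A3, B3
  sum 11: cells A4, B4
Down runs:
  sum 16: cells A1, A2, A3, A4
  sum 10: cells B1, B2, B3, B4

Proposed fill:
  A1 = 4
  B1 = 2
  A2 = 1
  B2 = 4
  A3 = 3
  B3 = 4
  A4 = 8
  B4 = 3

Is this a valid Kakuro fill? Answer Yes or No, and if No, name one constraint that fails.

No — the across run A3–B3 sums to 7, not 4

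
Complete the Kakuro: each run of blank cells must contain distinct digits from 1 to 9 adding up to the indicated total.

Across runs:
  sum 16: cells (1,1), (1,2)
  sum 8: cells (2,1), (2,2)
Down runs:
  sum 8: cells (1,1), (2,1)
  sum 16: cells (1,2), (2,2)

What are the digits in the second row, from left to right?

16 in 2 cells must be {7,9}.
The 16 across and the 8 down share only 7, so (1,1) = 7.
(1,2) = 16 − 7 = 9 completes the 16 across.
(2,1) = 8 − 7 = 1 completes the 8 down.
(2,2) = 8 − 1 = 7 completes the 8 across.

1, 7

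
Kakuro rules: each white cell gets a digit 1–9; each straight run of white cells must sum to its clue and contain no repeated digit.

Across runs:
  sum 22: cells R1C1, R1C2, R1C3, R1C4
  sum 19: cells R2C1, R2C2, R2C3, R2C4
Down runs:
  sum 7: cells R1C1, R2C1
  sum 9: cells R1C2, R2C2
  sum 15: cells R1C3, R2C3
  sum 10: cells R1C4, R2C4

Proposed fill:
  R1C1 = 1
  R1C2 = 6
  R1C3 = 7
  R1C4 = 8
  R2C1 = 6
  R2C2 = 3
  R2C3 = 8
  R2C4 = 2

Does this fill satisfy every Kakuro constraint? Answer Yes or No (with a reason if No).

Across: 1+6+7+8=22; 6+3+8+2=19. Down: 1+6=7; 6+3=9; 7+8=15; 8+2=10. No digit repeats within any run.

Yes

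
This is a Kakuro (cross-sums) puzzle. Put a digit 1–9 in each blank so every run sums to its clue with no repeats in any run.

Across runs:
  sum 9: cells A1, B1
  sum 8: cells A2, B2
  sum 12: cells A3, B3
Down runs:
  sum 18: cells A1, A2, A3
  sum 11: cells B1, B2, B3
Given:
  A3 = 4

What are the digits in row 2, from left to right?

6, 2

B3 = 12 − 4 = 8 completes the 12 across.
No cell is forced outright now. B1 can only be 1 or 2 (the digits allowed by both its 9 across and its 11 down). If B1 = 2: then A1 would have to be in {7} for the 9 across but in {5,6,8,9} for the 18 down — contradiction. So B1 = 1.
A1 = 9 − 1 = 8 completes the 9 across.
A2 = 18 − 12 = 6 completes the 18 down.
B2 = 8 − 6 = 2 completes the 8 across.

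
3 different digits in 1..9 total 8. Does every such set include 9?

No

Counterexample: {1,2,5} sums to 8 without using 9.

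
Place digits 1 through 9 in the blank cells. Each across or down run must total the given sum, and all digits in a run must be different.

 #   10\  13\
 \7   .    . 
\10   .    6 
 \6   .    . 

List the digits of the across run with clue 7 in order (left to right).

5 2

R2C1 = 10 − 6 = 4 completes the 10 across.
Nothing is forced directly, so branch on R1C1, whose candidates are 1 or 5. If R1C1 = 1: then R1C2 would have to be in {6} for the 7 across but in {2,3,4,5} for the 13 down — contradiction. So R1C1 = 5.
R1C2 = 7 − 5 = 2 completes the 7 across.
R3C1 = 10 − 9 = 1 completes the 10 down.
R3C2 = 6 − 1 = 5 completes the 6 across.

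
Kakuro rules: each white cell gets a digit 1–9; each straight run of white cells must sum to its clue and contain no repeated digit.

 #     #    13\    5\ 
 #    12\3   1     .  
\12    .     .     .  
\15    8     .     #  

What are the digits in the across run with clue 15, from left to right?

8, 7

3 in 2 cells must be {1,2}.
R1C3 = 3 − 1 = 2 completes the 3 across.
R2C1 = 12 − 8 = 4 completes the 12 down.
R2C3 = 5 − 2 = 3 completes the 5 down.
R3C2 = 15 − 8 = 7 completes the 15 across.
R2C2 = 12 − 7 = 5 completes the 12 across.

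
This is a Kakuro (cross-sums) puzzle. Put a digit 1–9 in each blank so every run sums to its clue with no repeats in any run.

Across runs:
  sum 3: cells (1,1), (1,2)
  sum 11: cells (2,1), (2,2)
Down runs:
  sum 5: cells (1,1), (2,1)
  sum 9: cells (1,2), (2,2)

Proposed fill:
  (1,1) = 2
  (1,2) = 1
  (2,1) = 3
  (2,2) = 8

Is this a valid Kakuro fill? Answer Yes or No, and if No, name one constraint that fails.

Yes

Across: 2+1=3; 3+8=11. Down: 2+3=5; 1+8=9. No digit repeats within any run.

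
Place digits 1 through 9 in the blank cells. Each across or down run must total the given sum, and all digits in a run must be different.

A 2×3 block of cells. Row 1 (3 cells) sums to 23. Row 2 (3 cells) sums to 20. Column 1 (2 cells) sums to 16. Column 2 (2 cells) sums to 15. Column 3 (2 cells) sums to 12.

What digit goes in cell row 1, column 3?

23 in 3 cells must be {6,8,9}; 16 in 2 cells must be {7,9}.
The 23 across and the 16 down share only 9, so (1,1) = 9.
Given what's placed, (1,3) must be 8 to fit the 23 across and 12 down.
(2,1) = 16 − 9 = 7 completes the 16 down.
(2,3) = 12 − 8 = 4 completes the 12 down.
(1,2) = 23 − 17 = 6 completes the 23 across.
(2,2) = 20 − 11 = 9 completes the 20 across.

8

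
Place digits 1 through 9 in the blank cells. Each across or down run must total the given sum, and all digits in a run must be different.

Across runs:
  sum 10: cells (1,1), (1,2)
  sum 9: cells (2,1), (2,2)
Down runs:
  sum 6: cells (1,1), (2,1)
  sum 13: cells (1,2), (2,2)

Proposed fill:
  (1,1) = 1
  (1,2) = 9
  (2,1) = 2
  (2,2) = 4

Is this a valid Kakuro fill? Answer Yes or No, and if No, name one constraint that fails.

No — the down run (1,1)–(2,1) sums to 3, not 6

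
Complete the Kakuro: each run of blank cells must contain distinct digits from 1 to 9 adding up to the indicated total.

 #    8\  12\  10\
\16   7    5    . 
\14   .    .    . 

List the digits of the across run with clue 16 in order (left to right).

7 5 4

R1C3 = 16 − 12 = 4 completes the 16 across.
R2C1 = 8 − 7 = 1 completes the 8 down.
R2C2 = 12 − 5 = 7 completes the 12 down.
R2C3 = 14 − 8 = 6 completes the 14 across.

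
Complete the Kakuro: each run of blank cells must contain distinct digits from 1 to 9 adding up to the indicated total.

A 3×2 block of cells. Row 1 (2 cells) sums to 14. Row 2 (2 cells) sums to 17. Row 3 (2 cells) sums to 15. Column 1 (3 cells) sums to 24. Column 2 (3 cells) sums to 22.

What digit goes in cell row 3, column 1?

17 in 2 cells must be {8,9}; 24 in 3 cells must be {7,8,9}.
Nothing is forced directly, so branch on (1,1), whose candidates are 8 or 9. If (1,1) = 8: that forces (1,2) = 6, (2,1) = 9, after which (2,2) would have to be in {8} for the 17 across but in {7,9} for the 22 down — contradiction. So (1,1) = 9.
(1,2) = 14 − 9 = 5 completes the 14 across.
Given what's placed, (2,1) must be 8 to fit the 17 across and 24 down.
(2,2) = 17 − 8 = 9 completes the 17 across.
(3,1) = 24 − 17 = 7 completes the 24 down.
(3,2) = 15 − 7 = 8 completes the 15 across.

7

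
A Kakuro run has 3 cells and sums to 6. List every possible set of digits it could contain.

3 distinct digits from 1–9 sum between 6 and 24.
Only one set works: {1,2,3}.

{1,2,3}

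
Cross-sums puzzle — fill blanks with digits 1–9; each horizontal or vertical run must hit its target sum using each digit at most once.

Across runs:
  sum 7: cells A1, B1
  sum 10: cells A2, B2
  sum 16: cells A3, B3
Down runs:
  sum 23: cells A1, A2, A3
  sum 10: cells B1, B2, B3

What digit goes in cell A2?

16 in 2 cells must be {7,9}; 23 in 3 cells must be {6,8,9}.
The 7 across and the 23 down share only 6, so A1 = 6.
B1 = 7 − 6 = 1 completes the 7 across.
Given what's placed, A3 must be 9 to fit the 16 across and 23 down.
B3 = 16 − 9 = 7 completes the 16 across.
A2 = 23 − 15 = 8 completes the 23 down.
B2 = 10 − 8 = 2 completes the 10 across.

8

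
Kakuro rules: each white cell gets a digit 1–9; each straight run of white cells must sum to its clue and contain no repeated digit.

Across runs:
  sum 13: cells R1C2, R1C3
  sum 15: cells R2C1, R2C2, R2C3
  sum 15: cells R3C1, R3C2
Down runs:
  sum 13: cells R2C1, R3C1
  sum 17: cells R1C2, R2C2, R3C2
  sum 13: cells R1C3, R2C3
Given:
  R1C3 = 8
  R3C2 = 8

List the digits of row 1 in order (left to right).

R1C2 = 13 − 8 = 5 completes the 13 across.
R2C2 = 17 − 13 = 4 completes the 17 down.
R2C3 = 13 − 8 = 5 completes the 13 down.
R3C1 = 15 − 8 = 7 completes the 15 across.
R2C1 = 15 − 9 = 6 completes the 15 across.

5 8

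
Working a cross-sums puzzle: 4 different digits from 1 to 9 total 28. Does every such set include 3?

No

Counterexample: {4,7,8,9} sums to 28 without using 3.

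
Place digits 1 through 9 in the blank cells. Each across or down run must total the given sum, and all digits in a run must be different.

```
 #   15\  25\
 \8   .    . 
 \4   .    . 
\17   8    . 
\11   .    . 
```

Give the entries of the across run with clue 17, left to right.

8 9

4 in 2 cells must be {1,3}; 17 in 2 cells must be {8,9}.
Given what's placed, R2C1 must be 1 to fit the 4 across and 15 down.
R2C2 = 4 − 1 = 3 completes the 4 across.
R3C2 = 17 − 8 = 9 completes the 17 across.
R1C1 = 2: the only remaining digit allowed by both the 8 across and the 15 down.
R1C2 = 8 − 2 = 6 completes the 8 across.
R4C1 = 15 − 11 = 4 completes the 15 down.
R4C2 = 11 − 4 = 7 completes the 11 across.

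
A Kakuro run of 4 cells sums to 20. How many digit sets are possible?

4 distinct digits from 1–9 sum between 10 and 30.

12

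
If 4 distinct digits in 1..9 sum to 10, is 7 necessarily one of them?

The only way to make 10 from 4 distinct digits is {1,2,3,4}, which does not contain 7.

No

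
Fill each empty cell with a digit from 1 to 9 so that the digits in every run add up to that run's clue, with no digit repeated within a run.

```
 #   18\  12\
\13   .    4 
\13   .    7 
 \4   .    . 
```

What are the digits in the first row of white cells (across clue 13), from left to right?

4 in 2 cells must be {1,3}.
R1C1 = 13 − 4 = 9 completes the 13 across.
R2C1 = 13 − 7 = 6 completes the 13 across.
R3C1 = 18 − 15 = 3 completes the 18 down.
R3C2 = 4 − 3 = 1 completes the 4 across.

9 4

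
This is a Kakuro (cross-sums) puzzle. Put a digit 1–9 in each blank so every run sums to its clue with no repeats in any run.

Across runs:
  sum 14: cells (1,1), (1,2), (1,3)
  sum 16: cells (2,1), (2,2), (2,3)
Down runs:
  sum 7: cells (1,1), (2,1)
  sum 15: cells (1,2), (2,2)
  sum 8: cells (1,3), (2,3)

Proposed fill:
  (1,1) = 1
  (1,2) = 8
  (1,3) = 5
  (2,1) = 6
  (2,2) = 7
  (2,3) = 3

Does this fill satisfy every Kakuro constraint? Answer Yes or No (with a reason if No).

Across: 1+8+5=14; 6+7+3=16. Down: 1+6=7; 8+7=15; 5+3=8. No digit repeats within any run.

Yes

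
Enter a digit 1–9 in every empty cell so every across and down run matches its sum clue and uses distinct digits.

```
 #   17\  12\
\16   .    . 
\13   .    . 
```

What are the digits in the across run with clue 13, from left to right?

16 in 2 cells must be {7,9}; 17 in 2 cells must be {8,9}.
The 16 across and the 17 down share only 9, so R1C1 = 9.
R1C2 = 16 − 9 = 7 completes the 16 across.
R2C1 = 17 − 9 = 8 completes the 17 down.
R2C2 = 13 − 8 = 5 completes the 13 across.

8 5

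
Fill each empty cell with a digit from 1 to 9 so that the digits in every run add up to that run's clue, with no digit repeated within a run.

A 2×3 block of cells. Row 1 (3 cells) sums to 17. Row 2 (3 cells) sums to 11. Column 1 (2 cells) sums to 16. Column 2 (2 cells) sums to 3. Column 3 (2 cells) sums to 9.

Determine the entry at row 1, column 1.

9

16 in 2 cells must be {7,9}; 3 in 2 cells must be {1,2}.
The 11 across and the 16 down share only 7, so (2,1) = 7.
Given what's placed, (2,2) must be 1 to fit the 11 across and 3 down.
(2,3) = 11 − 8 = 3 completes the 11 across.
(1,1) = 16 − 7 = 9 completes the 16 down.
(1,2) = 3 − 1 = 2 completes the 3 down.
(1,3) = 17 − 11 = 6 completes the 17 across.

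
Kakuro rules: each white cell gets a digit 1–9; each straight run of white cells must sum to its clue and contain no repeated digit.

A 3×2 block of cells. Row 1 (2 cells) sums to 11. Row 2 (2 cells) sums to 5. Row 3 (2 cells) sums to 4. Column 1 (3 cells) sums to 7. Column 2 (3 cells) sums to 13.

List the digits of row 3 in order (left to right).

4 in 2 cells must be {1,3}; 7 in 3 cells must be {1,2,4}.
The 4 across and the 7 down share only 1, so (3,1) = 1.
(3,2) = 4 − 1 = 3 completes the 4 across.
Nothing is forced directly, so branch on (1,1), whose candidates are 2 or 4. If (1,1) = 4: then (1,2) would have to be in {7} for the 11 across but in {1,2,4,6,8,9} for the 13 down — contradiction. So (1,1) = 2.
(1,2) = 11 − 2 = 9 completes the 11 across.
(2,1) = 7 − 3 = 4 completes the 7 down.
(2,2) = 5 − 4 = 1 completes the 5 across.

1 3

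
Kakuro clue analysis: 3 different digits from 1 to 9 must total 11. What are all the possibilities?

{1,2,8}; {1,3,7}; {1,4,6}; {2,3,6}; {2,4,5}

3 distinct digits from 1–9 sum between 6 and 24.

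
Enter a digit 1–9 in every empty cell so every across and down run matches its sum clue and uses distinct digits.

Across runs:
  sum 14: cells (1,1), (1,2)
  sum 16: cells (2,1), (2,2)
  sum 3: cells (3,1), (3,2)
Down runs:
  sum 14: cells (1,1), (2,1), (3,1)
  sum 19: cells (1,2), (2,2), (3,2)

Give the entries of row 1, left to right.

6 8

16 in 2 cells must be {7,9}; 3 in 2 cells must be {1,2}.
The 3 across and the 19 down share only 2, so (3,2) = 2.
Given what's placed, (2,2) must be 9 to fit the 16 across and 19 down.
(3,1) = 3 − 2 = 1 completes the 3 across.
(1,2) = 19 − 11 = 8 completes the 19 down.
(2,1) = 16 − 9 = 7 completes the 16 across.
(1,1) = 14 − 8 = 6 completes the 14 across.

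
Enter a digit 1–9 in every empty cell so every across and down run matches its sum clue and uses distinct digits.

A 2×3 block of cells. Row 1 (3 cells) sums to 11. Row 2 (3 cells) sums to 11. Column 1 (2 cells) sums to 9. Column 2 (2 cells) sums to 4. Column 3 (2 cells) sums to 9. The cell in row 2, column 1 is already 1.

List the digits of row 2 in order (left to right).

1, 3, 7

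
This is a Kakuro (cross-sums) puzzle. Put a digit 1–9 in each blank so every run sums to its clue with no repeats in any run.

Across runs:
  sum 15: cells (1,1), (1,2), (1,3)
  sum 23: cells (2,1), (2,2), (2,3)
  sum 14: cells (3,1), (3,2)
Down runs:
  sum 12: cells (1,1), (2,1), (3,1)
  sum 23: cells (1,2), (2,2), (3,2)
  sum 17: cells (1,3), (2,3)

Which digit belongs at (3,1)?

23 in 3 cells must be {6,8,9}; 17 in 2 cells must be {8,9}.
Nothing is forced directly, so branch on (1,3), whose candidates are 8 or 9. If (1,3) = 9: then (1,2) would have to be in {1,2,4,5} for the 15 across but in {6,8,9} for the 23 down — contradiction. So (1,3) = 8.
Given what's placed, (1,2) must be 6 to fit the 15 across and 23 down.
(2,3) = 17 − 8 = 9 completes the 17 down.
(1,1) = 15 − 14 = 1 completes the 15 across.
(2,2) = 8: the only remaining digit allowed by both the 23 across and the 23 down.
(3,2) = 23 − 14 = 9 completes the 23 down.
(2,1) = 23 − 17 = 6 completes the 23 across.
(3,1) = 14 − 9 = 5 completes the 14 across.

5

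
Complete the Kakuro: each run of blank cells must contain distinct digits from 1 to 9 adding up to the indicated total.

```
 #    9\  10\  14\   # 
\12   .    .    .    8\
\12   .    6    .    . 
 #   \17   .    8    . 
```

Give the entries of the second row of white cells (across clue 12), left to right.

3 6 1 2

R3C2 = 3: the only remaining digit allowed by both the 17 across and the 10 down.
R3C4 = 17 − 11 = 6 completes the 17 across.
R1C2 = 10 − 9 = 1 completes the 10 down.
R2C4 = 8 − 6 = 2 completes the 8 down.
Given what's placed, R2C3 must be 1 to fit the 12 across and 14 down.
R1C3 = 14 − 9 = 5 completes the 14 down.
R2C1 = 12 − 9 = 3 completes the 12 across.
R1C1 = 12 − 6 = 6 completes the 12 across.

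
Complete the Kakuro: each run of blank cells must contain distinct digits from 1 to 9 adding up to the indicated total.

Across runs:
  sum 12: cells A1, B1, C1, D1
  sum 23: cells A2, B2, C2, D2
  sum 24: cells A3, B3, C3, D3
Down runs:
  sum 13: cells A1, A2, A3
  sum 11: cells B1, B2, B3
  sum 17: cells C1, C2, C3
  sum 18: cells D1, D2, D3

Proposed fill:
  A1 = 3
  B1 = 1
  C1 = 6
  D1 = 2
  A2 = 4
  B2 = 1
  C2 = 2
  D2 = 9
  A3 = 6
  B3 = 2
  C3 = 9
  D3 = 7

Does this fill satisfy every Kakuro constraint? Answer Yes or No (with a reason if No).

No — the across run A2–D2 sums to 16, not 23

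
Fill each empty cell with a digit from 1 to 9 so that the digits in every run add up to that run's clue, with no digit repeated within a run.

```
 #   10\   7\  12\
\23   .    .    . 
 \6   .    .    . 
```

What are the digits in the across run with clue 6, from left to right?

2 1 3

23 in 3 cells must be {6,8,9}; 6 in 3 cells must be {1,2,3}.
The 23 across and the 7 down share only 6, so R1C2 = 6.
R2C2 = 7 − 6 = 1 completes the 7 down.
Given what's placed, R2C3 must be 3 to fit the 6 across and 12 down.
R1C3 = 12 − 3 = 9 completes the 12 down.
R2C1 = 6 − 4 = 2 completes the 6 across.
R1C1 = 23 − 15 = 8 completes the 23 across.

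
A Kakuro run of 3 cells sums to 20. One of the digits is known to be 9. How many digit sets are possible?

3

3 distinct digits from 1–9 sum between 6 and 24.
Keeping only sets containing 9.
Enumerating: {3,8,9}, {4,7,9}, {5,6,9}.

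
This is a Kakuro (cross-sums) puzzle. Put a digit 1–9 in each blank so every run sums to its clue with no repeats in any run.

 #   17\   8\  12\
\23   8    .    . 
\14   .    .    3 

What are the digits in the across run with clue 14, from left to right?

9 2 3

23 in 3 cells must be {6,8,9}; 17 in 2 cells must be {8,9}.
Given what's placed, R1C2 must be 6 to fit the 23 across and 8 down.
R1C3 = 23 − 14 = 9 completes the 23 across.
R2C1 = 17 − 8 = 9 completes the 17 down.
R2C2 = 14 − 12 = 2 completes the 14 across.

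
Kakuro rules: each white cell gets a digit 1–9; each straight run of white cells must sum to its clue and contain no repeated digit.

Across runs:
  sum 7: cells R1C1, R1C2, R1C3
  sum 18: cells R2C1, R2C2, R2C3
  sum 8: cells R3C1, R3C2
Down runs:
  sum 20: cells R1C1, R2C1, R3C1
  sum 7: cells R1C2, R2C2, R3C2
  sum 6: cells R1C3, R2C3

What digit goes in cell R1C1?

4

7 in 3 cells must be {1,2,4}.
Only 4 fits R1C1 under both its across sum 7 and down sum 20.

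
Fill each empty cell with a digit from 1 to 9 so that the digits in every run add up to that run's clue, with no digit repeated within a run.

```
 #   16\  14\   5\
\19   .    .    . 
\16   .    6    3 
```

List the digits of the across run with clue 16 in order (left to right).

16 in 2 cells must be {7,9}.
R1C2 = 14 − 6 = 8 completes the 14 down.
R1C3 = 5 − 3 = 2 completes the 5 down.
R2C1 = 16 − 9 = 7 completes the 16 across.
R1C1 = 19 − 10 = 9 completes the 19 across.

7 6 3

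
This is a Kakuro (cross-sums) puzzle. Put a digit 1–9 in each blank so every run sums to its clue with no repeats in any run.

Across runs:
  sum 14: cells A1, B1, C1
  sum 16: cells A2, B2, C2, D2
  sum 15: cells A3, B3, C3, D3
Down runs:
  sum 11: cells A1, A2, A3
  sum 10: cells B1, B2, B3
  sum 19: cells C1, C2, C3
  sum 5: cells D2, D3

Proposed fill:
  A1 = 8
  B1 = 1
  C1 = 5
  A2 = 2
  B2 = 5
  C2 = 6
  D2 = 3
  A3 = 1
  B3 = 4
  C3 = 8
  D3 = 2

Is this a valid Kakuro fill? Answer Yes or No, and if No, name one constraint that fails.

Yes

Across: 8+1+5=14; 2+5+6+3=16; 1+4+8+2=15. Down: 8+2+1=11; 1+5+4=10; 5+6+8=19; 3+2=5. No digit repeats within any run.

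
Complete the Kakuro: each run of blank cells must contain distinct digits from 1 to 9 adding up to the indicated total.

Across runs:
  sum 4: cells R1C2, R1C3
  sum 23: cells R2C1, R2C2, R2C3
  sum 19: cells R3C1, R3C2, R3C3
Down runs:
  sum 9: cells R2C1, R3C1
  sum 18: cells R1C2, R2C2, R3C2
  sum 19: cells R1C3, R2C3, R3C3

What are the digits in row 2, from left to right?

4 in 2 cells must be {1,3}; 23 in 3 cells must be {6,8,9}.
Only 3 fits R1C3 under both its across sum 4 and down sum 19.
Given what's placed, R2C3 must be 9 to fit the 23 across and 19 down.
R3C3 = 19 − 12 = 7 completes the 19 down.
R1C2 = 4 − 3 = 1 completes the 4 across.
R2C2 = 8: the only remaining digit allowed by both the 23 across and the 18 down.
R3C2 = 18 − 9 = 9 completes the 18 down.
R2C1 = 23 − 17 = 6 completes the 23 across.

6, 8, 9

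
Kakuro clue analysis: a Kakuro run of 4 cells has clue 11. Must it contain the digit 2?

The only way to make 11 from 4 distinct digits is {1,2,3,5}, which contains 2.

Yes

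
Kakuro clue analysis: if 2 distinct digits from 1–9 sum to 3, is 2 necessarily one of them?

The only way to make 3 from 2 distinct digits is {1,2}, which contains 2.

Yes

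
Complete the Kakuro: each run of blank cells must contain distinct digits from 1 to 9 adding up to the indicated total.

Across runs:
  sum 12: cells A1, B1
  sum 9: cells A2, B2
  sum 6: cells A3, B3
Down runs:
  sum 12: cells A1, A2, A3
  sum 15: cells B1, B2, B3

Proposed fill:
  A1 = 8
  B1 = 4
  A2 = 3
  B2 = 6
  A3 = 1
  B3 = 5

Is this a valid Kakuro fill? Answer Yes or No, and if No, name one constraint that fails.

Across: 8+4=12; 3+6=9; 1+5=6. Down: 8+3+1=12; 4+6+5=15. No digit repeats within any run.

Yes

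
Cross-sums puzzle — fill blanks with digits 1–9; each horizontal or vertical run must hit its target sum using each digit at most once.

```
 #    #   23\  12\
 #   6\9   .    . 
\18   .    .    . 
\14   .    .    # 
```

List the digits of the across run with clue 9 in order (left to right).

6 3

23 in 3 cells must be {6,8,9}.
The 14 across and the 6 down share only 5, so R3C1 = 5.
R3C2 = 14 − 5 = 9 completes the 14 across.
R2C1 = 6 − 5 = 1 completes the 6 down.
R2C2 = 8: the only remaining digit allowed by both the 18 across and the 23 down.
R2C3 = 18 − 9 = 9 completes the 18 across.
R1C2 = 23 − 17 = 6 completes the 23 down.
R1C3 = 9 − 6 = 3 completes the 9 across.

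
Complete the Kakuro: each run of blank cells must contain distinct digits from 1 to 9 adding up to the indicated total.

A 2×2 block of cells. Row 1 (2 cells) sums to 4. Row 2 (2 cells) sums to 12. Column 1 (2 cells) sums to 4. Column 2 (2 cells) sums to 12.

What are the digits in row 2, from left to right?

3, 9

4 in 2 cells must be {1,3}.
The 4 across and the 12 down share only 3, so (1,2) = 3.
The 12 across and the 4 down share only 3, so (2,1) = 3.
(2,2) = 12 − 3 = 9 completes the 12 across.
(1,1) = 4 − 3 = 1 completes the 4 across.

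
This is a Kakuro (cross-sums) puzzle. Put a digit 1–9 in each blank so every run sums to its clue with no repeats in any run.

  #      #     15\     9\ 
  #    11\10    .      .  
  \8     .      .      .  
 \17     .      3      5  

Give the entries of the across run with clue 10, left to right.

R3C1 = 17 − 8 = 9 completes the 17 across.
R2C1 = 11 − 9 = 2 completes the 11 down.
R2C2 = 5: the only remaining digit allowed by both the 8 across and the 15 down.
R2C3 = 8 − 7 = 1 completes the 8 across.
R1C2 = 15 − 8 = 7 completes the 15 down.
R1C3 = 10 − 7 = 3 completes the 10 across.

7, 3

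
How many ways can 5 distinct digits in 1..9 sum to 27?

5 distinct digits from 1–9 sum between 15 and 35.

11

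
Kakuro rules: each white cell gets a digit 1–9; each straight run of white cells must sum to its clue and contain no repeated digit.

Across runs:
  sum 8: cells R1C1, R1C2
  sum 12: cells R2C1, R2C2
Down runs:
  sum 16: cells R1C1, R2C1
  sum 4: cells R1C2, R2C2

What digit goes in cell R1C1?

7

16 in 2 cells must be {7,9}; 4 in 2 cells must be {1,3}.
The 8 across and the 16 down share only 7, so R1C1 = 7.
R1C2 = 8 − 7 = 1 completes the 8 across.
R2C1 = 16 − 7 = 9 completes the 16 down.
R2C2 = 12 − 9 = 3 completes the 12 across.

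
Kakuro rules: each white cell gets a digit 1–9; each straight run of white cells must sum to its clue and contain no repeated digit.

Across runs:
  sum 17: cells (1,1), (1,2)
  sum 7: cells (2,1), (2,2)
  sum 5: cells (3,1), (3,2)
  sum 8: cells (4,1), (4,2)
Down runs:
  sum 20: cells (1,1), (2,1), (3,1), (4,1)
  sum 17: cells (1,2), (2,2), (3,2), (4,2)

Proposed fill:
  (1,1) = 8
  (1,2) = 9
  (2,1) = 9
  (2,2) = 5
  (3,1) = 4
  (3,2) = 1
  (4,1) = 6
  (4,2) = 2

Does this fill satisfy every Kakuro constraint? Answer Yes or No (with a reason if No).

No — the down run (1,1)–(4,1) sums to 27, not 20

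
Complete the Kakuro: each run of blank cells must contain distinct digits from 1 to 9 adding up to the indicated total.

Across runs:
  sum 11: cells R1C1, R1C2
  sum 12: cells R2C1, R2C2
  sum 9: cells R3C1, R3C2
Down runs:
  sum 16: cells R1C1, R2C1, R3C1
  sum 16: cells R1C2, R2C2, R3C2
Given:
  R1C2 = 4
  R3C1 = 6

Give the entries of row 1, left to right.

R1C1 = 11 − 4 = 7 completes the 11 across.
R2C1 = 16 − 13 = 3 completes the 16 down.
R2C2 = 12 − 3 = 9 completes the 12 across.
R3C2 = 9 − 6 = 3 completes the 9 across.

7 4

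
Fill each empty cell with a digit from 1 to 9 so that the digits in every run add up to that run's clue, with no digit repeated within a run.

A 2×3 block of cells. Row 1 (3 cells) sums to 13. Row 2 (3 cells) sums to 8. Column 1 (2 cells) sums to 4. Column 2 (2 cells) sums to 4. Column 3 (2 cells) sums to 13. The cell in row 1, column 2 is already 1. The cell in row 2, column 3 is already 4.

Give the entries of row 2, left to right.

1 3 4

4 in 2 cells must be {1,3}.
Given what's placed, (1,1) must be 3 to fit the 13 across and 4 down.
(1,3) = 13 − 4 = 9 completes the 13 across.
(2,1) = 4 − 3 = 1 completes the 4 down.
(2,2) = 8 − 5 = 3 completes the 8 across.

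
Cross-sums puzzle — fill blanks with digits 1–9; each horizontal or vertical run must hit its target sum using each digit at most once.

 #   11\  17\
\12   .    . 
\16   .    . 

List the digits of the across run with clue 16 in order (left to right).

7 9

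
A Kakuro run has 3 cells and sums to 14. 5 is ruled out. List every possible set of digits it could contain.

3 distinct digits from 1–9 sum between 6 and 24.
Dropping sets that contain 5.

{1,4,9}; {1,6,7}; {2,3,9}; {2,4,8}; {3,4,7}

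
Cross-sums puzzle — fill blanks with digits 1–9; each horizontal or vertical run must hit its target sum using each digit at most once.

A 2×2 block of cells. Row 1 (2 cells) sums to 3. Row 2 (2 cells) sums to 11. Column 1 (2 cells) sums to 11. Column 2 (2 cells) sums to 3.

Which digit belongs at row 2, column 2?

2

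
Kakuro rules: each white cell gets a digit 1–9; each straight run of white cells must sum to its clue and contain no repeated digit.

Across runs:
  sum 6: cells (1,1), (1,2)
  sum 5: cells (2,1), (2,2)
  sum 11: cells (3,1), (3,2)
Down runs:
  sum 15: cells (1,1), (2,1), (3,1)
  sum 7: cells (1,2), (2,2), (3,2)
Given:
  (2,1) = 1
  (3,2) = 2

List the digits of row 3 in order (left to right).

7 in 3 cells must be {1,2,4}.
Given what's placed, (1,1) must be 5 to fit the 6 across and 15 down.
(1,2) = 6 − 5 = 1 completes the 6 across.
(2,2) = 5 − 1 = 4 completes the 5 across.
(3,1) = 11 − 2 = 9 completes the 11 across.

9 2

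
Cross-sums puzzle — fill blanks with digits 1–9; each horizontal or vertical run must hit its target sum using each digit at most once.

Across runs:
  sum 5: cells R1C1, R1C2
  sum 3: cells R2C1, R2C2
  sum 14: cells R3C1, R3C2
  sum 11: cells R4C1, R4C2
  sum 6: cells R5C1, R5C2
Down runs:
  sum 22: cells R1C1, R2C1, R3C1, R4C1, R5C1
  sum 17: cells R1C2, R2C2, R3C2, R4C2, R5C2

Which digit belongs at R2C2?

2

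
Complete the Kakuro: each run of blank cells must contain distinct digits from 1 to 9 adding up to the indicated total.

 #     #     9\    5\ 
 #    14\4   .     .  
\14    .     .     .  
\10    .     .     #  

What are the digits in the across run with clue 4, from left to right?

3 1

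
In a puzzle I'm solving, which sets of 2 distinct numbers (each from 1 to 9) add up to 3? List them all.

{1,2}

2 distinct digits from 1–9 sum between 3 and 17.
Only one set works: {1,2}.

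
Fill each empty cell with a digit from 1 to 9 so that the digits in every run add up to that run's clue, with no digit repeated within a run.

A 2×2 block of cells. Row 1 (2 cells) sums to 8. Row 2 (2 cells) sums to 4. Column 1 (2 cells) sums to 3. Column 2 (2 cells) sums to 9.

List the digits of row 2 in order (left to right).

4 in 2 cells must be {1,3}; 3 in 2 cells must be {1,2}.
The 4 across and the 3 down share only 1, so (2,1) = 1.
(2,2) = 4 − 1 = 3 completes the 4 across.
(1,1) = 3 − 1 = 2 completes the 3 down.
(1,2) = 8 − 2 = 6 completes the 8 across.

1 3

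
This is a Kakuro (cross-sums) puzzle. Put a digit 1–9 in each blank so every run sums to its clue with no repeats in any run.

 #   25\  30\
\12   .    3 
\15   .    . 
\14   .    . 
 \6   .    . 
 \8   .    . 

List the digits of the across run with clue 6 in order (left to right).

R1C1 = 12 − 3 = 9 completes the 12 across.
Nothing is forced directly, so branch on R4C2, whose candidates are 4 or 5. If R4C2 = 4: that forces R4C1 = 2, R5C2 = 6, after which R5C1 would have to be in {2} for the 8 across but in {1,3,4,5,6,7,8} for the 25 down — contradiction. So R4C2 = 5.
R4C1 = 6 − 5 = 1 completes the 6 across.

1 5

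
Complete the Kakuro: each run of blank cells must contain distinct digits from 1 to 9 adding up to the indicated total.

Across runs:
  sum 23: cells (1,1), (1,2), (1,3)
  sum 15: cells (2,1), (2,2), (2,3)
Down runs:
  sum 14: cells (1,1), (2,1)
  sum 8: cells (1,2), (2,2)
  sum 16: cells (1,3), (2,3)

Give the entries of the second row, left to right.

6 2 7

23 in 3 cells must be {6,8,9}; 16 in 2 cells must be {7,9}.
The 23 across and the 8 down share only 6, so (1,2) = 6.
Given what's placed, (1,3) must be 9 to fit the 23 across and 16 down.
(2,2) = 8 − 6 = 2 completes the 8 down.
(2,3) = 16 − 9 = 7 completes the 16 down.
(1,1) = 23 − 15 = 8 completes the 23 across.
(2,1) = 15 − 9 = 6 completes the 15 across.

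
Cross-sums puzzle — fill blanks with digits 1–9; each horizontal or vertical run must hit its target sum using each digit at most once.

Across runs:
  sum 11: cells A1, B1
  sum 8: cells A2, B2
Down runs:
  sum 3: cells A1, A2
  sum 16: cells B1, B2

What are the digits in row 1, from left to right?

3 in 2 cells must be {1,2}; 16 in 2 cells must be {7,9}.
The 11 across and the 3 down share only 2, so A1 = 2.
B1 = 11 − 2 = 9 completes the 11 across.
A2 = 3 − 2 = 1 completes the 3 down.
B2 = 8 − 1 = 7 completes the 8 across.

2 9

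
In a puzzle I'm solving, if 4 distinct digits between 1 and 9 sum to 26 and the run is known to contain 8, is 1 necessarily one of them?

No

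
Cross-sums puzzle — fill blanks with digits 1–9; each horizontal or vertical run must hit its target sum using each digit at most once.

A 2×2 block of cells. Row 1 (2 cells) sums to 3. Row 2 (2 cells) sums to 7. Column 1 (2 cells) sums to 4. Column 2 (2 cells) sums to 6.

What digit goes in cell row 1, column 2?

2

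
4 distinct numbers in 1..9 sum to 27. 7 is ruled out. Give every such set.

{4,6,8,9}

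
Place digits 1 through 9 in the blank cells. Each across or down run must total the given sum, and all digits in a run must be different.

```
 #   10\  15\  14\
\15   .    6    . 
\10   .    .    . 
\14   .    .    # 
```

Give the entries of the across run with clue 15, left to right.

1, 6, 8

No cell is forced outright now. R2C3 can only be 5 or 6 (the digits allowed by both its 10 across and its 14 down). If R2C3 = 5: then R1C3 would have to be in {1,2,4,5,7,8} for the 15 across but in {9} for the 14 down — contradiction. So R2C3 = 6.
R1C3 = 14 − 6 = 8 completes the 14 down.
R2C2 = 1: the only remaining digit allowed by both the 10 across and the 15 down.
R3C2 = 15 − 7 = 8 completes the 15 down.
R1C1 = 15 − 14 = 1 completes the 15 across.
R2C1 = 10 − 7 = 3 completes the 10 across.
R3C1 = 14 − 8 = 6 completes the 14 across.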